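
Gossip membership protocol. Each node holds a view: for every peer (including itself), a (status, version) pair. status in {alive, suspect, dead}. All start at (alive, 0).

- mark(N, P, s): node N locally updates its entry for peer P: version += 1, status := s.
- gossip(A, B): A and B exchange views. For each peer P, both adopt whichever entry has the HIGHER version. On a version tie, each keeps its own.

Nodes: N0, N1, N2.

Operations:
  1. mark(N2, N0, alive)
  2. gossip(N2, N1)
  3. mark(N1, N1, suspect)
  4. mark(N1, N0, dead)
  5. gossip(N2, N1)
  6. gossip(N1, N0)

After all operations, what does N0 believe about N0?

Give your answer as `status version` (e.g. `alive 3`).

Answer: dead 2

Derivation:
Op 1: N2 marks N0=alive -> (alive,v1)
Op 2: gossip N2<->N1 -> N2.N0=(alive,v1) N2.N1=(alive,v0) N2.N2=(alive,v0) | N1.N0=(alive,v1) N1.N1=(alive,v0) N1.N2=(alive,v0)
Op 3: N1 marks N1=suspect -> (suspect,v1)
Op 4: N1 marks N0=dead -> (dead,v2)
Op 5: gossip N2<->N1 -> N2.N0=(dead,v2) N2.N1=(suspect,v1) N2.N2=(alive,v0) | N1.N0=(dead,v2) N1.N1=(suspect,v1) N1.N2=(alive,v0)
Op 6: gossip N1<->N0 -> N1.N0=(dead,v2) N1.N1=(suspect,v1) N1.N2=(alive,v0) | N0.N0=(dead,v2) N0.N1=(suspect,v1) N0.N2=(alive,v0)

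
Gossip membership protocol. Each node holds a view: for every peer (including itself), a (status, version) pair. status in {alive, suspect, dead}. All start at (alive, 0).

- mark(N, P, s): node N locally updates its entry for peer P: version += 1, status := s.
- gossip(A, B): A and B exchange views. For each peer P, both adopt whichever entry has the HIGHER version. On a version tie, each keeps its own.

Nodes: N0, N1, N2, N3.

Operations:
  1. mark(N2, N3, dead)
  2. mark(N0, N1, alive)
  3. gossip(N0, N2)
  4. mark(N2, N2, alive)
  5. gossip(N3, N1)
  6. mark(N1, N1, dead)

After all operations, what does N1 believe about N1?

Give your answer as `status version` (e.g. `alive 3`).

Answer: dead 1

Derivation:
Op 1: N2 marks N3=dead -> (dead,v1)
Op 2: N0 marks N1=alive -> (alive,v1)
Op 3: gossip N0<->N2 -> N0.N0=(alive,v0) N0.N1=(alive,v1) N0.N2=(alive,v0) N0.N3=(dead,v1) | N2.N0=(alive,v0) N2.N1=(alive,v1) N2.N2=(alive,v0) N2.N3=(dead,v1)
Op 4: N2 marks N2=alive -> (alive,v1)
Op 5: gossip N3<->N1 -> N3.N0=(alive,v0) N3.N1=(alive,v0) N3.N2=(alive,v0) N3.N3=(alive,v0) | N1.N0=(alive,v0) N1.N1=(alive,v0) N1.N2=(alive,v0) N1.N3=(alive,v0)
Op 6: N1 marks N1=dead -> (dead,v1)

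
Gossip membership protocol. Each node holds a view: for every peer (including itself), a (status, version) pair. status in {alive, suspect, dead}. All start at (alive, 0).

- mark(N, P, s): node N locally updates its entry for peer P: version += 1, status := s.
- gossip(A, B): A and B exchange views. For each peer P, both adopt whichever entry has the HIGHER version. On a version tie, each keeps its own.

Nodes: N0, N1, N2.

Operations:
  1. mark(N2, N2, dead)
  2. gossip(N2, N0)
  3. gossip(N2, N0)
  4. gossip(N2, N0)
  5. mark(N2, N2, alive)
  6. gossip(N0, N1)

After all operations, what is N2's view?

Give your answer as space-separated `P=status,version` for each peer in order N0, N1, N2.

Answer: N0=alive,0 N1=alive,0 N2=alive,2

Derivation:
Op 1: N2 marks N2=dead -> (dead,v1)
Op 2: gossip N2<->N0 -> N2.N0=(alive,v0) N2.N1=(alive,v0) N2.N2=(dead,v1) | N0.N0=(alive,v0) N0.N1=(alive,v0) N0.N2=(dead,v1)
Op 3: gossip N2<->N0 -> N2.N0=(alive,v0) N2.N1=(alive,v0) N2.N2=(dead,v1) | N0.N0=(alive,v0) N0.N1=(alive,v0) N0.N2=(dead,v1)
Op 4: gossip N2<->N0 -> N2.N0=(alive,v0) N2.N1=(alive,v0) N2.N2=(dead,v1) | N0.N0=(alive,v0) N0.N1=(alive,v0) N0.N2=(dead,v1)
Op 5: N2 marks N2=alive -> (alive,v2)
Op 6: gossip N0<->N1 -> N0.N0=(alive,v0) N0.N1=(alive,v0) N0.N2=(dead,v1) | N1.N0=(alive,v0) N1.N1=(alive,v0) N1.N2=(dead,v1)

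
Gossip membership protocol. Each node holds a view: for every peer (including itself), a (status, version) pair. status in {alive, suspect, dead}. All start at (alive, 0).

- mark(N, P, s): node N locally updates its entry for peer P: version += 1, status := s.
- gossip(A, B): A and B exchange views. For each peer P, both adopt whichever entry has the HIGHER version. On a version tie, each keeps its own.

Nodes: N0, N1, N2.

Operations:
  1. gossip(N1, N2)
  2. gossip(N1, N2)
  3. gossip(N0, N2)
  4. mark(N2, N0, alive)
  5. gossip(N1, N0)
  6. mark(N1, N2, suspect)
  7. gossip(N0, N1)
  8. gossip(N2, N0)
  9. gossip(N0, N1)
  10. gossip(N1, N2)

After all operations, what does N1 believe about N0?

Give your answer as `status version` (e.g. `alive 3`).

Answer: alive 1

Derivation:
Op 1: gossip N1<->N2 -> N1.N0=(alive,v0) N1.N1=(alive,v0) N1.N2=(alive,v0) | N2.N0=(alive,v0) N2.N1=(alive,v0) N2.N2=(alive,v0)
Op 2: gossip N1<->N2 -> N1.N0=(alive,v0) N1.N1=(alive,v0) N1.N2=(alive,v0) | N2.N0=(alive,v0) N2.N1=(alive,v0) N2.N2=(alive,v0)
Op 3: gossip N0<->N2 -> N0.N0=(alive,v0) N0.N1=(alive,v0) N0.N2=(alive,v0) | N2.N0=(alive,v0) N2.N1=(alive,v0) N2.N2=(alive,v0)
Op 4: N2 marks N0=alive -> (alive,v1)
Op 5: gossip N1<->N0 -> N1.N0=(alive,v0) N1.N1=(alive,v0) N1.N2=(alive,v0) | N0.N0=(alive,v0) N0.N1=(alive,v0) N0.N2=(alive,v0)
Op 6: N1 marks N2=suspect -> (suspect,v1)
Op 7: gossip N0<->N1 -> N0.N0=(alive,v0) N0.N1=(alive,v0) N0.N2=(suspect,v1) | N1.N0=(alive,v0) N1.N1=(alive,v0) N1.N2=(suspect,v1)
Op 8: gossip N2<->N0 -> N2.N0=(alive,v1) N2.N1=(alive,v0) N2.N2=(suspect,v1) | N0.N0=(alive,v1) N0.N1=(alive,v0) N0.N2=(suspect,v1)
Op 9: gossip N0<->N1 -> N0.N0=(alive,v1) N0.N1=(alive,v0) N0.N2=(suspect,v1) | N1.N0=(alive,v1) N1.N1=(alive,v0) N1.N2=(suspect,v1)
Op 10: gossip N1<->N2 -> N1.N0=(alive,v1) N1.N1=(alive,v0) N1.N2=(suspect,v1) | N2.N0=(alive,v1) N2.N1=(alive,v0) N2.N2=(suspect,v1)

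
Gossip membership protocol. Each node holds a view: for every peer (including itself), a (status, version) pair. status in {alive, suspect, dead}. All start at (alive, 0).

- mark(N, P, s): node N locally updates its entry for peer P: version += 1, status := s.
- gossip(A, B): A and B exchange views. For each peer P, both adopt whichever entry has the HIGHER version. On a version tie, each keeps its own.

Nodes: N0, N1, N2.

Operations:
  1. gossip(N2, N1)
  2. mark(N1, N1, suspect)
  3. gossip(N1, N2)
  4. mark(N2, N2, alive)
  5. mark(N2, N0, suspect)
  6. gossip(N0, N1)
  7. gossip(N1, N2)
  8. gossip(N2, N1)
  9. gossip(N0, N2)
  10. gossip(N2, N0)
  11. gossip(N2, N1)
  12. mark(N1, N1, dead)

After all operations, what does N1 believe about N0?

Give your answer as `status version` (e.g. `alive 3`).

Op 1: gossip N2<->N1 -> N2.N0=(alive,v0) N2.N1=(alive,v0) N2.N2=(alive,v0) | N1.N0=(alive,v0) N1.N1=(alive,v0) N1.N2=(alive,v0)
Op 2: N1 marks N1=suspect -> (suspect,v1)
Op 3: gossip N1<->N2 -> N1.N0=(alive,v0) N1.N1=(suspect,v1) N1.N2=(alive,v0) | N2.N0=(alive,v0) N2.N1=(suspect,v1) N2.N2=(alive,v0)
Op 4: N2 marks N2=alive -> (alive,v1)
Op 5: N2 marks N0=suspect -> (suspect,v1)
Op 6: gossip N0<->N1 -> N0.N0=(alive,v0) N0.N1=(suspect,v1) N0.N2=(alive,v0) | N1.N0=(alive,v0) N1.N1=(suspect,v1) N1.N2=(alive,v0)
Op 7: gossip N1<->N2 -> N1.N0=(suspect,v1) N1.N1=(suspect,v1) N1.N2=(alive,v1) | N2.N0=(suspect,v1) N2.N1=(suspect,v1) N2.N2=(alive,v1)
Op 8: gossip N2<->N1 -> N2.N0=(suspect,v1) N2.N1=(suspect,v1) N2.N2=(alive,v1) | N1.N0=(suspect,v1) N1.N1=(suspect,v1) N1.N2=(alive,v1)
Op 9: gossip N0<->N2 -> N0.N0=(suspect,v1) N0.N1=(suspect,v1) N0.N2=(alive,v1) | N2.N0=(suspect,v1) N2.N1=(suspect,v1) N2.N2=(alive,v1)
Op 10: gossip N2<->N0 -> N2.N0=(suspect,v1) N2.N1=(suspect,v1) N2.N2=(alive,v1) | N0.N0=(suspect,v1) N0.N1=(suspect,v1) N0.N2=(alive,v1)
Op 11: gossip N2<->N1 -> N2.N0=(suspect,v1) N2.N1=(suspect,v1) N2.N2=(alive,v1) | N1.N0=(suspect,v1) N1.N1=(suspect,v1) N1.N2=(alive,v1)
Op 12: N1 marks N1=dead -> (dead,v2)

Answer: suspect 1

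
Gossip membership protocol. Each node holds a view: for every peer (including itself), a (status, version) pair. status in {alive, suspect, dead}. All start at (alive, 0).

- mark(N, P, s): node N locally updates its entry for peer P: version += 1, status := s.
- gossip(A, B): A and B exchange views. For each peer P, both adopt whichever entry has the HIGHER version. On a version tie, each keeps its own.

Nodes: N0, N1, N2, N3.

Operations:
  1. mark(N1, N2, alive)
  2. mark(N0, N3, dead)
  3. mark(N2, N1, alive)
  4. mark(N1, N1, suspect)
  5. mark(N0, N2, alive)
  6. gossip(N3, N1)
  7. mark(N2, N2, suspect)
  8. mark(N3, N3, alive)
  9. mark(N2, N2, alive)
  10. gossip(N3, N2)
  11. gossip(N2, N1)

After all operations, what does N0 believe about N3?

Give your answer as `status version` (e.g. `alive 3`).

Answer: dead 1

Derivation:
Op 1: N1 marks N2=alive -> (alive,v1)
Op 2: N0 marks N3=dead -> (dead,v1)
Op 3: N2 marks N1=alive -> (alive,v1)
Op 4: N1 marks N1=suspect -> (suspect,v1)
Op 5: N0 marks N2=alive -> (alive,v1)
Op 6: gossip N3<->N1 -> N3.N0=(alive,v0) N3.N1=(suspect,v1) N3.N2=(alive,v1) N3.N3=(alive,v0) | N1.N0=(alive,v0) N1.N1=(suspect,v1) N1.N2=(alive,v1) N1.N3=(alive,v0)
Op 7: N2 marks N2=suspect -> (suspect,v1)
Op 8: N3 marks N3=alive -> (alive,v1)
Op 9: N2 marks N2=alive -> (alive,v2)
Op 10: gossip N3<->N2 -> N3.N0=(alive,v0) N3.N1=(suspect,v1) N3.N2=(alive,v2) N3.N3=(alive,v1) | N2.N0=(alive,v0) N2.N1=(alive,v1) N2.N2=(alive,v2) N2.N3=(alive,v1)
Op 11: gossip N2<->N1 -> N2.N0=(alive,v0) N2.N1=(alive,v1) N2.N2=(alive,v2) N2.N3=(alive,v1) | N1.N0=(alive,v0) N1.N1=(suspect,v1) N1.N2=(alive,v2) N1.N3=(alive,v1)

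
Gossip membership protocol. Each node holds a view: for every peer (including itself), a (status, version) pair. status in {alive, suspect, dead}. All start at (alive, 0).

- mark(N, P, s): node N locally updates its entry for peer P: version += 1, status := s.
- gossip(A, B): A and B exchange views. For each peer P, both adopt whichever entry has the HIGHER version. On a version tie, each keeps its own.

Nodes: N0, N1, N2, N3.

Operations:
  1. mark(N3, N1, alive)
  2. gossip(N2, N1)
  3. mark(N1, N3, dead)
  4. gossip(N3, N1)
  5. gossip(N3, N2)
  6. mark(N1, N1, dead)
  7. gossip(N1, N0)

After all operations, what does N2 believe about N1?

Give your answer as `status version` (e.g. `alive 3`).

Op 1: N3 marks N1=alive -> (alive,v1)
Op 2: gossip N2<->N1 -> N2.N0=(alive,v0) N2.N1=(alive,v0) N2.N2=(alive,v0) N2.N3=(alive,v0) | N1.N0=(alive,v0) N1.N1=(alive,v0) N1.N2=(alive,v0) N1.N3=(alive,v0)
Op 3: N1 marks N3=dead -> (dead,v1)
Op 4: gossip N3<->N1 -> N3.N0=(alive,v0) N3.N1=(alive,v1) N3.N2=(alive,v0) N3.N3=(dead,v1) | N1.N0=(alive,v0) N1.N1=(alive,v1) N1.N2=(alive,v0) N1.N3=(dead,v1)
Op 5: gossip N3<->N2 -> N3.N0=(alive,v0) N3.N1=(alive,v1) N3.N2=(alive,v0) N3.N3=(dead,v1) | N2.N0=(alive,v0) N2.N1=(alive,v1) N2.N2=(alive,v0) N2.N3=(dead,v1)
Op 6: N1 marks N1=dead -> (dead,v2)
Op 7: gossip N1<->N0 -> N1.N0=(alive,v0) N1.N1=(dead,v2) N1.N2=(alive,v0) N1.N3=(dead,v1) | N0.N0=(alive,v0) N0.N1=(dead,v2) N0.N2=(alive,v0) N0.N3=(dead,v1)

Answer: alive 1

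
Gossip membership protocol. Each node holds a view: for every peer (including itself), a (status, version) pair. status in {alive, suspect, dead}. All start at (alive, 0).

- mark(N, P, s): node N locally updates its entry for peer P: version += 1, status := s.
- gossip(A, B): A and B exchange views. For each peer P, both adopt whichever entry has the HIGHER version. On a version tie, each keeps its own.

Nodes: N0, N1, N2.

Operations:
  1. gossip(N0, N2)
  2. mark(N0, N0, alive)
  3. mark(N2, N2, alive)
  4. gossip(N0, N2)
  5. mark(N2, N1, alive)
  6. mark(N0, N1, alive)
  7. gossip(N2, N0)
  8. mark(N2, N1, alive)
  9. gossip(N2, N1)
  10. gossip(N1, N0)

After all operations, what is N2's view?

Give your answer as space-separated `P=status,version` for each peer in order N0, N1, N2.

Op 1: gossip N0<->N2 -> N0.N0=(alive,v0) N0.N1=(alive,v0) N0.N2=(alive,v0) | N2.N0=(alive,v0) N2.N1=(alive,v0) N2.N2=(alive,v0)
Op 2: N0 marks N0=alive -> (alive,v1)
Op 3: N2 marks N2=alive -> (alive,v1)
Op 4: gossip N0<->N2 -> N0.N0=(alive,v1) N0.N1=(alive,v0) N0.N2=(alive,v1) | N2.N0=(alive,v1) N2.N1=(alive,v0) N2.N2=(alive,v1)
Op 5: N2 marks N1=alive -> (alive,v1)
Op 6: N0 marks N1=alive -> (alive,v1)
Op 7: gossip N2<->N0 -> N2.N0=(alive,v1) N2.N1=(alive,v1) N2.N2=(alive,v1) | N0.N0=(alive,v1) N0.N1=(alive,v1) N0.N2=(alive,v1)
Op 8: N2 marks N1=alive -> (alive,v2)
Op 9: gossip N2<->N1 -> N2.N0=(alive,v1) N2.N1=(alive,v2) N2.N2=(alive,v1) | N1.N0=(alive,v1) N1.N1=(alive,v2) N1.N2=(alive,v1)
Op 10: gossip N1<->N0 -> N1.N0=(alive,v1) N1.N1=(alive,v2) N1.N2=(alive,v1) | N0.N0=(alive,v1) N0.N1=(alive,v2) N0.N2=(alive,v1)

Answer: N0=alive,1 N1=alive,2 N2=alive,1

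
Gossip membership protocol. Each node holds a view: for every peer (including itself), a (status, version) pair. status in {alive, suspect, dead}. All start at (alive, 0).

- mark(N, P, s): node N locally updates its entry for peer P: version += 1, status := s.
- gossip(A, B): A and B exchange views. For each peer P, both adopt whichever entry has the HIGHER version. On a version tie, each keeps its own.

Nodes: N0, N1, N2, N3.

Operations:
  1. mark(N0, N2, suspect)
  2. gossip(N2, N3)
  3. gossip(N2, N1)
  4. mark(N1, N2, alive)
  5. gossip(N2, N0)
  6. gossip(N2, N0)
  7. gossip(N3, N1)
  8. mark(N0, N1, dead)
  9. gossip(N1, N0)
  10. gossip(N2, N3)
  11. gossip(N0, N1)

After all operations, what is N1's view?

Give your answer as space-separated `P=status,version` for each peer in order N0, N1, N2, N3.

Op 1: N0 marks N2=suspect -> (suspect,v1)
Op 2: gossip N2<->N3 -> N2.N0=(alive,v0) N2.N1=(alive,v0) N2.N2=(alive,v0) N2.N3=(alive,v0) | N3.N0=(alive,v0) N3.N1=(alive,v0) N3.N2=(alive,v0) N3.N3=(alive,v0)
Op 3: gossip N2<->N1 -> N2.N0=(alive,v0) N2.N1=(alive,v0) N2.N2=(alive,v0) N2.N3=(alive,v0) | N1.N0=(alive,v0) N1.N1=(alive,v0) N1.N2=(alive,v0) N1.N3=(alive,v0)
Op 4: N1 marks N2=alive -> (alive,v1)
Op 5: gossip N2<->N0 -> N2.N0=(alive,v0) N2.N1=(alive,v0) N2.N2=(suspect,v1) N2.N3=(alive,v0) | N0.N0=(alive,v0) N0.N1=(alive,v0) N0.N2=(suspect,v1) N0.N3=(alive,v0)
Op 6: gossip N2<->N0 -> N2.N0=(alive,v0) N2.N1=(alive,v0) N2.N2=(suspect,v1) N2.N3=(alive,v0) | N0.N0=(alive,v0) N0.N1=(alive,v0) N0.N2=(suspect,v1) N0.N3=(alive,v0)
Op 7: gossip N3<->N1 -> N3.N0=(alive,v0) N3.N1=(alive,v0) N3.N2=(alive,v1) N3.N3=(alive,v0) | N1.N0=(alive,v0) N1.N1=(alive,v0) N1.N2=(alive,v1) N1.N3=(alive,v0)
Op 8: N0 marks N1=dead -> (dead,v1)
Op 9: gossip N1<->N0 -> N1.N0=(alive,v0) N1.N1=(dead,v1) N1.N2=(alive,v1) N1.N3=(alive,v0) | N0.N0=(alive,v0) N0.N1=(dead,v1) N0.N2=(suspect,v1) N0.N3=(alive,v0)
Op 10: gossip N2<->N3 -> N2.N0=(alive,v0) N2.N1=(alive,v0) N2.N2=(suspect,v1) N2.N3=(alive,v0) | N3.N0=(alive,v0) N3.N1=(alive,v0) N3.N2=(alive,v1) N3.N3=(alive,v0)
Op 11: gossip N0<->N1 -> N0.N0=(alive,v0) N0.N1=(dead,v1) N0.N2=(suspect,v1) N0.N3=(alive,v0) | N1.N0=(alive,v0) N1.N1=(dead,v1) N1.N2=(alive,v1) N1.N3=(alive,v0)

Answer: N0=alive,0 N1=dead,1 N2=alive,1 N3=alive,0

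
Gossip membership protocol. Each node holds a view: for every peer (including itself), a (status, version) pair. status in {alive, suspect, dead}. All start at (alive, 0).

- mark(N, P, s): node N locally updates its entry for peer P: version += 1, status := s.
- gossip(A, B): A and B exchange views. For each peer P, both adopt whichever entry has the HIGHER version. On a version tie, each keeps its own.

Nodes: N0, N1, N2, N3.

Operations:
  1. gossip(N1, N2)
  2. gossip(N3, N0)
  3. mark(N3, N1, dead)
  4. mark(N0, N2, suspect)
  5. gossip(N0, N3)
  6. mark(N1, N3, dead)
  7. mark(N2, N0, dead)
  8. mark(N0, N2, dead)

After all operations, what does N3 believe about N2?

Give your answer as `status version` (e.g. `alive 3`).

Op 1: gossip N1<->N2 -> N1.N0=(alive,v0) N1.N1=(alive,v0) N1.N2=(alive,v0) N1.N3=(alive,v0) | N2.N0=(alive,v0) N2.N1=(alive,v0) N2.N2=(alive,v0) N2.N3=(alive,v0)
Op 2: gossip N3<->N0 -> N3.N0=(alive,v0) N3.N1=(alive,v0) N3.N2=(alive,v0) N3.N3=(alive,v0) | N0.N0=(alive,v0) N0.N1=(alive,v0) N0.N2=(alive,v0) N0.N3=(alive,v0)
Op 3: N3 marks N1=dead -> (dead,v1)
Op 4: N0 marks N2=suspect -> (suspect,v1)
Op 5: gossip N0<->N3 -> N0.N0=(alive,v0) N0.N1=(dead,v1) N0.N2=(suspect,v1) N0.N3=(alive,v0) | N3.N0=(alive,v0) N3.N1=(dead,v1) N3.N2=(suspect,v1) N3.N3=(alive,v0)
Op 6: N1 marks N3=dead -> (dead,v1)
Op 7: N2 marks N0=dead -> (dead,v1)
Op 8: N0 marks N2=dead -> (dead,v2)

Answer: suspect 1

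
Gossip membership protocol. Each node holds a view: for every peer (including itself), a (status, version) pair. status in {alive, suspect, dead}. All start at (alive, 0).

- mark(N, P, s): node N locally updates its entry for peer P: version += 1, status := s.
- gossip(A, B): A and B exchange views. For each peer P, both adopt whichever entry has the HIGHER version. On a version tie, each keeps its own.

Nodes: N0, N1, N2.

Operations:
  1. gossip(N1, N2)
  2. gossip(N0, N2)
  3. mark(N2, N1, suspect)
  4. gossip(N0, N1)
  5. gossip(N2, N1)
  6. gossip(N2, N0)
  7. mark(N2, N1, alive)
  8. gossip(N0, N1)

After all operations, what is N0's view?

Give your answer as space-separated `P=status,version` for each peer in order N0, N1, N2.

Answer: N0=alive,0 N1=suspect,1 N2=alive,0

Derivation:
Op 1: gossip N1<->N2 -> N1.N0=(alive,v0) N1.N1=(alive,v0) N1.N2=(alive,v0) | N2.N0=(alive,v0) N2.N1=(alive,v0) N2.N2=(alive,v0)
Op 2: gossip N0<->N2 -> N0.N0=(alive,v0) N0.N1=(alive,v0) N0.N2=(alive,v0) | N2.N0=(alive,v0) N2.N1=(alive,v0) N2.N2=(alive,v0)
Op 3: N2 marks N1=suspect -> (suspect,v1)
Op 4: gossip N0<->N1 -> N0.N0=(alive,v0) N0.N1=(alive,v0) N0.N2=(alive,v0) | N1.N0=(alive,v0) N1.N1=(alive,v0) N1.N2=(alive,v0)
Op 5: gossip N2<->N1 -> N2.N0=(alive,v0) N2.N1=(suspect,v1) N2.N2=(alive,v0) | N1.N0=(alive,v0) N1.N1=(suspect,v1) N1.N2=(alive,v0)
Op 6: gossip N2<->N0 -> N2.N0=(alive,v0) N2.N1=(suspect,v1) N2.N2=(alive,v0) | N0.N0=(alive,v0) N0.N1=(suspect,v1) N0.N2=(alive,v0)
Op 7: N2 marks N1=alive -> (alive,v2)
Op 8: gossip N0<->N1 -> N0.N0=(alive,v0) N0.N1=(suspect,v1) N0.N2=(alive,v0) | N1.N0=(alive,v0) N1.N1=(suspect,v1) N1.N2=(alive,v0)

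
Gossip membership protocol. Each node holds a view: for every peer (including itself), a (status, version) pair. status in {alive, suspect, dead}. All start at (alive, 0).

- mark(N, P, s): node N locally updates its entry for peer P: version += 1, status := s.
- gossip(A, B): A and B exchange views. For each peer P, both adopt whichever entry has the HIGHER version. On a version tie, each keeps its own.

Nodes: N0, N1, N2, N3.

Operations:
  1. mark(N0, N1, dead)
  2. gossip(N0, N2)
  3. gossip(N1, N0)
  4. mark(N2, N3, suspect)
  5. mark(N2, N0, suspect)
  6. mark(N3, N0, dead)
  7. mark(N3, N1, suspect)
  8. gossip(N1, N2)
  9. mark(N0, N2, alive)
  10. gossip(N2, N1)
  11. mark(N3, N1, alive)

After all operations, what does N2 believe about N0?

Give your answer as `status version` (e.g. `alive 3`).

Answer: suspect 1

Derivation:
Op 1: N0 marks N1=dead -> (dead,v1)
Op 2: gossip N0<->N2 -> N0.N0=(alive,v0) N0.N1=(dead,v1) N0.N2=(alive,v0) N0.N3=(alive,v0) | N2.N0=(alive,v0) N2.N1=(dead,v1) N2.N2=(alive,v0) N2.N3=(alive,v0)
Op 3: gossip N1<->N0 -> N1.N0=(alive,v0) N1.N1=(dead,v1) N1.N2=(alive,v0) N1.N3=(alive,v0) | N0.N0=(alive,v0) N0.N1=(dead,v1) N0.N2=(alive,v0) N0.N3=(alive,v0)
Op 4: N2 marks N3=suspect -> (suspect,v1)
Op 5: N2 marks N0=suspect -> (suspect,v1)
Op 6: N3 marks N0=dead -> (dead,v1)
Op 7: N3 marks N1=suspect -> (suspect,v1)
Op 8: gossip N1<->N2 -> N1.N0=(suspect,v1) N1.N1=(dead,v1) N1.N2=(alive,v0) N1.N3=(suspect,v1) | N2.N0=(suspect,v1) N2.N1=(dead,v1) N2.N2=(alive,v0) N2.N3=(suspect,v1)
Op 9: N0 marks N2=alive -> (alive,v1)
Op 10: gossip N2<->N1 -> N2.N0=(suspect,v1) N2.N1=(dead,v1) N2.N2=(alive,v0) N2.N3=(suspect,v1) | N1.N0=(suspect,v1) N1.N1=(dead,v1) N1.N2=(alive,v0) N1.N3=(suspect,v1)
Op 11: N3 marks N1=alive -> (alive,v2)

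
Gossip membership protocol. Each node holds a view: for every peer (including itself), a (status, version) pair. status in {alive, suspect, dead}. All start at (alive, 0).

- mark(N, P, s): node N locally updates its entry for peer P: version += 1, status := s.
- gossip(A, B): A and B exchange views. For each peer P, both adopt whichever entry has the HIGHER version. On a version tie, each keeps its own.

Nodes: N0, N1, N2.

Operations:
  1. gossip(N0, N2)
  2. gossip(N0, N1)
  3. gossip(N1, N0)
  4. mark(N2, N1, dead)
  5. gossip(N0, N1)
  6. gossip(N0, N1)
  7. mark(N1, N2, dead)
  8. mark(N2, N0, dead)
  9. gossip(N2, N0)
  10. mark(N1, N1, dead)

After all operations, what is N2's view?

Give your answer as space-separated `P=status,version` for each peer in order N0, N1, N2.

Op 1: gossip N0<->N2 -> N0.N0=(alive,v0) N0.N1=(alive,v0) N0.N2=(alive,v0) | N2.N0=(alive,v0) N2.N1=(alive,v0) N2.N2=(alive,v0)
Op 2: gossip N0<->N1 -> N0.N0=(alive,v0) N0.N1=(alive,v0) N0.N2=(alive,v0) | N1.N0=(alive,v0) N1.N1=(alive,v0) N1.N2=(alive,v0)
Op 3: gossip N1<->N0 -> N1.N0=(alive,v0) N1.N1=(alive,v0) N1.N2=(alive,v0) | N0.N0=(alive,v0) N0.N1=(alive,v0) N0.N2=(alive,v0)
Op 4: N2 marks N1=dead -> (dead,v1)
Op 5: gossip N0<->N1 -> N0.N0=(alive,v0) N0.N1=(alive,v0) N0.N2=(alive,v0) | N1.N0=(alive,v0) N1.N1=(alive,v0) N1.N2=(alive,v0)
Op 6: gossip N0<->N1 -> N0.N0=(alive,v0) N0.N1=(alive,v0) N0.N2=(alive,v0) | N1.N0=(alive,v0) N1.N1=(alive,v0) N1.N2=(alive,v0)
Op 7: N1 marks N2=dead -> (dead,v1)
Op 8: N2 marks N0=dead -> (dead,v1)
Op 9: gossip N2<->N0 -> N2.N0=(dead,v1) N2.N1=(dead,v1) N2.N2=(alive,v0) | N0.N0=(dead,v1) N0.N1=(dead,v1) N0.N2=(alive,v0)
Op 10: N1 marks N1=dead -> (dead,v1)

Answer: N0=dead,1 N1=dead,1 N2=alive,0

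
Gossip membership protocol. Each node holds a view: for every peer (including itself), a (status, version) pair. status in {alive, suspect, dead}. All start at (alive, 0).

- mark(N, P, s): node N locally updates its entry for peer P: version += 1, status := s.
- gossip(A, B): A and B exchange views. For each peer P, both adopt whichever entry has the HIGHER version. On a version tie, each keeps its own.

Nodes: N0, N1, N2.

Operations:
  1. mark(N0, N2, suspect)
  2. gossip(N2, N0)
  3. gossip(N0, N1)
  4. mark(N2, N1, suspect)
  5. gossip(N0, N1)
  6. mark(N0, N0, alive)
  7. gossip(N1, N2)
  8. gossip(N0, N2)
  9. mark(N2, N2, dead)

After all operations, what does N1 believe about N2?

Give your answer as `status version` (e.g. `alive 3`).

Op 1: N0 marks N2=suspect -> (suspect,v1)
Op 2: gossip N2<->N0 -> N2.N0=(alive,v0) N2.N1=(alive,v0) N2.N2=(suspect,v1) | N0.N0=(alive,v0) N0.N1=(alive,v0) N0.N2=(suspect,v1)
Op 3: gossip N0<->N1 -> N0.N0=(alive,v0) N0.N1=(alive,v0) N0.N2=(suspect,v1) | N1.N0=(alive,v0) N1.N1=(alive,v0) N1.N2=(suspect,v1)
Op 4: N2 marks N1=suspect -> (suspect,v1)
Op 5: gossip N0<->N1 -> N0.N0=(alive,v0) N0.N1=(alive,v0) N0.N2=(suspect,v1) | N1.N0=(alive,v0) N1.N1=(alive,v0) N1.N2=(suspect,v1)
Op 6: N0 marks N0=alive -> (alive,v1)
Op 7: gossip N1<->N2 -> N1.N0=(alive,v0) N1.N1=(suspect,v1) N1.N2=(suspect,v1) | N2.N0=(alive,v0) N2.N1=(suspect,v1) N2.N2=(suspect,v1)
Op 8: gossip N0<->N2 -> N0.N0=(alive,v1) N0.N1=(suspect,v1) N0.N2=(suspect,v1) | N2.N0=(alive,v1) N2.N1=(suspect,v1) N2.N2=(suspect,v1)
Op 9: N2 marks N2=dead -> (dead,v2)

Answer: suspect 1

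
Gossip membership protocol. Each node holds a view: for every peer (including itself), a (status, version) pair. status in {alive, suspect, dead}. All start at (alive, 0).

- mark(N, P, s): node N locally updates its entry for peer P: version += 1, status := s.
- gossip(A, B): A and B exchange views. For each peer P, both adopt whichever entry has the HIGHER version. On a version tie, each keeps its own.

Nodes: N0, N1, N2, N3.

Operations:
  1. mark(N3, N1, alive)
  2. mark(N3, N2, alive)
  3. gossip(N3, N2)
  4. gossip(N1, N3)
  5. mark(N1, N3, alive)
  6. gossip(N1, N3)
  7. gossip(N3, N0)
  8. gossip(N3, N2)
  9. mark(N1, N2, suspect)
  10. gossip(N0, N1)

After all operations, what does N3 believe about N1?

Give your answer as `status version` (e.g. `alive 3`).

Op 1: N3 marks N1=alive -> (alive,v1)
Op 2: N3 marks N2=alive -> (alive,v1)
Op 3: gossip N3<->N2 -> N3.N0=(alive,v0) N3.N1=(alive,v1) N3.N2=(alive,v1) N3.N3=(alive,v0) | N2.N0=(alive,v0) N2.N1=(alive,v1) N2.N2=(alive,v1) N2.N3=(alive,v0)
Op 4: gossip N1<->N3 -> N1.N0=(alive,v0) N1.N1=(alive,v1) N1.N2=(alive,v1) N1.N3=(alive,v0) | N3.N0=(alive,v0) N3.N1=(alive,v1) N3.N2=(alive,v1) N3.N3=(alive,v0)
Op 5: N1 marks N3=alive -> (alive,v1)
Op 6: gossip N1<->N3 -> N1.N0=(alive,v0) N1.N1=(alive,v1) N1.N2=(alive,v1) N1.N3=(alive,v1) | N3.N0=(alive,v0) N3.N1=(alive,v1) N3.N2=(alive,v1) N3.N3=(alive,v1)
Op 7: gossip N3<->N0 -> N3.N0=(alive,v0) N3.N1=(alive,v1) N3.N2=(alive,v1) N3.N3=(alive,v1) | N0.N0=(alive,v0) N0.N1=(alive,v1) N0.N2=(alive,v1) N0.N3=(alive,v1)
Op 8: gossip N3<->N2 -> N3.N0=(alive,v0) N3.N1=(alive,v1) N3.N2=(alive,v1) N3.N3=(alive,v1) | N2.N0=(alive,v0) N2.N1=(alive,v1) N2.N2=(alive,v1) N2.N3=(alive,v1)
Op 9: N1 marks N2=suspect -> (suspect,v2)
Op 10: gossip N0<->N1 -> N0.N0=(alive,v0) N0.N1=(alive,v1) N0.N2=(suspect,v2) N0.N3=(alive,v1) | N1.N0=(alive,v0) N1.N1=(alive,v1) N1.N2=(suspect,v2) N1.N3=(alive,v1)

Answer: alive 1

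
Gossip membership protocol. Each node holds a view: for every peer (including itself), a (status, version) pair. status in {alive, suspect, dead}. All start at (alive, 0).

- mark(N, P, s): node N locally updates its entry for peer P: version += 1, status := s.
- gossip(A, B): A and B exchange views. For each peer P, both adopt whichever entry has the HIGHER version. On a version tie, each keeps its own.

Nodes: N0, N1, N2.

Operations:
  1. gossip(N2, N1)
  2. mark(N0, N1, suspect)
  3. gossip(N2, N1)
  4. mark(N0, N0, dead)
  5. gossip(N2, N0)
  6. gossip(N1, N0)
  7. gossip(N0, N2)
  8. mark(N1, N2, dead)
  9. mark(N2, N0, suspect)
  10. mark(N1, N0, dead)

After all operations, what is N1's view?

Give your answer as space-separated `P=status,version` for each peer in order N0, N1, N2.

Op 1: gossip N2<->N1 -> N2.N0=(alive,v0) N2.N1=(alive,v0) N2.N2=(alive,v0) | N1.N0=(alive,v0) N1.N1=(alive,v0) N1.N2=(alive,v0)
Op 2: N0 marks N1=suspect -> (suspect,v1)
Op 3: gossip N2<->N1 -> N2.N0=(alive,v0) N2.N1=(alive,v0) N2.N2=(alive,v0) | N1.N0=(alive,v0) N1.N1=(alive,v0) N1.N2=(alive,v0)
Op 4: N0 marks N0=dead -> (dead,v1)
Op 5: gossip N2<->N0 -> N2.N0=(dead,v1) N2.N1=(suspect,v1) N2.N2=(alive,v0) | N0.N0=(dead,v1) N0.N1=(suspect,v1) N0.N2=(alive,v0)
Op 6: gossip N1<->N0 -> N1.N0=(dead,v1) N1.N1=(suspect,v1) N1.N2=(alive,v0) | N0.N0=(dead,v1) N0.N1=(suspect,v1) N0.N2=(alive,v0)
Op 7: gossip N0<->N2 -> N0.N0=(dead,v1) N0.N1=(suspect,v1) N0.N2=(alive,v0) | N2.N0=(dead,v1) N2.N1=(suspect,v1) N2.N2=(alive,v0)
Op 8: N1 marks N2=dead -> (dead,v1)
Op 9: N2 marks N0=suspect -> (suspect,v2)
Op 10: N1 marks N0=dead -> (dead,v2)

Answer: N0=dead,2 N1=suspect,1 N2=dead,1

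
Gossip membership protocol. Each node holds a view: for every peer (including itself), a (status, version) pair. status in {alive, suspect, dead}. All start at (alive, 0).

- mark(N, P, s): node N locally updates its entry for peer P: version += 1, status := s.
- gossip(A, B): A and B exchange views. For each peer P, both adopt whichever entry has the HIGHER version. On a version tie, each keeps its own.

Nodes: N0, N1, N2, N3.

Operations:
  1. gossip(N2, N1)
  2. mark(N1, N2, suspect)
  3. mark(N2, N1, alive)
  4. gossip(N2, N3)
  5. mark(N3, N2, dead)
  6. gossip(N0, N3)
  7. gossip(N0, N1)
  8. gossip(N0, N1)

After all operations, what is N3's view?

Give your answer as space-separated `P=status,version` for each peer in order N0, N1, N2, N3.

Op 1: gossip N2<->N1 -> N2.N0=(alive,v0) N2.N1=(alive,v0) N2.N2=(alive,v0) N2.N3=(alive,v0) | N1.N0=(alive,v0) N1.N1=(alive,v0) N1.N2=(alive,v0) N1.N3=(alive,v0)
Op 2: N1 marks N2=suspect -> (suspect,v1)
Op 3: N2 marks N1=alive -> (alive,v1)
Op 4: gossip N2<->N3 -> N2.N0=(alive,v0) N2.N1=(alive,v1) N2.N2=(alive,v0) N2.N3=(alive,v0) | N3.N0=(alive,v0) N3.N1=(alive,v1) N3.N2=(alive,v0) N3.N3=(alive,v0)
Op 5: N3 marks N2=dead -> (dead,v1)
Op 6: gossip N0<->N3 -> N0.N0=(alive,v0) N0.N1=(alive,v1) N0.N2=(dead,v1) N0.N3=(alive,v0) | N3.N0=(alive,v0) N3.N1=(alive,v1) N3.N2=(dead,v1) N3.N3=(alive,v0)
Op 7: gossip N0<->N1 -> N0.N0=(alive,v0) N0.N1=(alive,v1) N0.N2=(dead,v1) N0.N3=(alive,v0) | N1.N0=(alive,v0) N1.N1=(alive,v1) N1.N2=(suspect,v1) N1.N3=(alive,v0)
Op 8: gossip N0<->N1 -> N0.N0=(alive,v0) N0.N1=(alive,v1) N0.N2=(dead,v1) N0.N3=(alive,v0) | N1.N0=(alive,v0) N1.N1=(alive,v1) N1.N2=(suspect,v1) N1.N3=(alive,v0)

Answer: N0=alive,0 N1=alive,1 N2=dead,1 N3=alive,0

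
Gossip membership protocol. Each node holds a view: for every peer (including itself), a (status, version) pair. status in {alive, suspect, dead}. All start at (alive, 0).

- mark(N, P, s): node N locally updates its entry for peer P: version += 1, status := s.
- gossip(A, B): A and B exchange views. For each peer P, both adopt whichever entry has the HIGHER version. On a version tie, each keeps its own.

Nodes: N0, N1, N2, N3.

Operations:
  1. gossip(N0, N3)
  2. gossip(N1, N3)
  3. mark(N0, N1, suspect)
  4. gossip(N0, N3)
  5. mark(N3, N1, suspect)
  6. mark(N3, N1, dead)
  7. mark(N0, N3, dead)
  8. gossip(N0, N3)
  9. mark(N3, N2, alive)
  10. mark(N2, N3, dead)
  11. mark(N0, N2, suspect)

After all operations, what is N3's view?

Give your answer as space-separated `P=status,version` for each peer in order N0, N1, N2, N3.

Answer: N0=alive,0 N1=dead,3 N2=alive,1 N3=dead,1

Derivation:
Op 1: gossip N0<->N3 -> N0.N0=(alive,v0) N0.N1=(alive,v0) N0.N2=(alive,v0) N0.N3=(alive,v0) | N3.N0=(alive,v0) N3.N1=(alive,v0) N3.N2=(alive,v0) N3.N3=(alive,v0)
Op 2: gossip N1<->N3 -> N1.N0=(alive,v0) N1.N1=(alive,v0) N1.N2=(alive,v0) N1.N3=(alive,v0) | N3.N0=(alive,v0) N3.N1=(alive,v0) N3.N2=(alive,v0) N3.N3=(alive,v0)
Op 3: N0 marks N1=suspect -> (suspect,v1)
Op 4: gossip N0<->N3 -> N0.N0=(alive,v0) N0.N1=(suspect,v1) N0.N2=(alive,v0) N0.N3=(alive,v0) | N3.N0=(alive,v0) N3.N1=(suspect,v1) N3.N2=(alive,v0) N3.N3=(alive,v0)
Op 5: N3 marks N1=suspect -> (suspect,v2)
Op 6: N3 marks N1=dead -> (dead,v3)
Op 7: N0 marks N3=dead -> (dead,v1)
Op 8: gossip N0<->N3 -> N0.N0=(alive,v0) N0.N1=(dead,v3) N0.N2=(alive,v0) N0.N3=(dead,v1) | N3.N0=(alive,v0) N3.N1=(dead,v3) N3.N2=(alive,v0) N3.N3=(dead,v1)
Op 9: N3 marks N2=alive -> (alive,v1)
Op 10: N2 marks N3=dead -> (dead,v1)
Op 11: N0 marks N2=suspect -> (suspect,v1)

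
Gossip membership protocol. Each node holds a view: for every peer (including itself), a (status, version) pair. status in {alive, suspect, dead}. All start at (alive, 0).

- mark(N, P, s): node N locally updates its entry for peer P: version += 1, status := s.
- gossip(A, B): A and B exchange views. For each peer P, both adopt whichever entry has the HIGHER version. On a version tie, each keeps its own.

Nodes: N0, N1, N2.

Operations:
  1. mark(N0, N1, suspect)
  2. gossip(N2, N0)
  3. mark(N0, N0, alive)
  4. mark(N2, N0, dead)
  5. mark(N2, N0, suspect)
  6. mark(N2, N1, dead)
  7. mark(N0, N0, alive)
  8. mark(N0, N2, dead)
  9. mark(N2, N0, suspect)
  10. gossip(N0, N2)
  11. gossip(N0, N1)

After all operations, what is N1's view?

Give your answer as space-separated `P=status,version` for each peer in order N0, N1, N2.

Op 1: N0 marks N1=suspect -> (suspect,v1)
Op 2: gossip N2<->N0 -> N2.N0=(alive,v0) N2.N1=(suspect,v1) N2.N2=(alive,v0) | N0.N0=(alive,v0) N0.N1=(suspect,v1) N0.N2=(alive,v0)
Op 3: N0 marks N0=alive -> (alive,v1)
Op 4: N2 marks N0=dead -> (dead,v1)
Op 5: N2 marks N0=suspect -> (suspect,v2)
Op 6: N2 marks N1=dead -> (dead,v2)
Op 7: N0 marks N0=alive -> (alive,v2)
Op 8: N0 marks N2=dead -> (dead,v1)
Op 9: N2 marks N0=suspect -> (suspect,v3)
Op 10: gossip N0<->N2 -> N0.N0=(suspect,v3) N0.N1=(dead,v2) N0.N2=(dead,v1) | N2.N0=(suspect,v3) N2.N1=(dead,v2) N2.N2=(dead,v1)
Op 11: gossip N0<->N1 -> N0.N0=(suspect,v3) N0.N1=(dead,v2) N0.N2=(dead,v1) | N1.N0=(suspect,v3) N1.N1=(dead,v2) N1.N2=(dead,v1)

Answer: N0=suspect,3 N1=dead,2 N2=dead,1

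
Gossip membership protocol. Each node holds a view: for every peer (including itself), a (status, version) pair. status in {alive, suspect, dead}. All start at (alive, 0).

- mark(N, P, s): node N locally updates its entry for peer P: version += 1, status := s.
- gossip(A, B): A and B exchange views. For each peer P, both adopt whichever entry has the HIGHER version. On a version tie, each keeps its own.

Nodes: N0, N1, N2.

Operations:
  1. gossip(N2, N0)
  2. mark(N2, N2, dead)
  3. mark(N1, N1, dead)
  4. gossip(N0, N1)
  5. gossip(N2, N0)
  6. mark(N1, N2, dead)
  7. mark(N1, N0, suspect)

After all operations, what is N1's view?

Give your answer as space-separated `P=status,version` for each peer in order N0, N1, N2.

Answer: N0=suspect,1 N1=dead,1 N2=dead,1

Derivation:
Op 1: gossip N2<->N0 -> N2.N0=(alive,v0) N2.N1=(alive,v0) N2.N2=(alive,v0) | N0.N0=(alive,v0) N0.N1=(alive,v0) N0.N2=(alive,v0)
Op 2: N2 marks N2=dead -> (dead,v1)
Op 3: N1 marks N1=dead -> (dead,v1)
Op 4: gossip N0<->N1 -> N0.N0=(alive,v0) N0.N1=(dead,v1) N0.N2=(alive,v0) | N1.N0=(alive,v0) N1.N1=(dead,v1) N1.N2=(alive,v0)
Op 5: gossip N2<->N0 -> N2.N0=(alive,v0) N2.N1=(dead,v1) N2.N2=(dead,v1) | N0.N0=(alive,v0) N0.N1=(dead,v1) N0.N2=(dead,v1)
Op 6: N1 marks N2=dead -> (dead,v1)
Op 7: N1 marks N0=suspect -> (suspect,v1)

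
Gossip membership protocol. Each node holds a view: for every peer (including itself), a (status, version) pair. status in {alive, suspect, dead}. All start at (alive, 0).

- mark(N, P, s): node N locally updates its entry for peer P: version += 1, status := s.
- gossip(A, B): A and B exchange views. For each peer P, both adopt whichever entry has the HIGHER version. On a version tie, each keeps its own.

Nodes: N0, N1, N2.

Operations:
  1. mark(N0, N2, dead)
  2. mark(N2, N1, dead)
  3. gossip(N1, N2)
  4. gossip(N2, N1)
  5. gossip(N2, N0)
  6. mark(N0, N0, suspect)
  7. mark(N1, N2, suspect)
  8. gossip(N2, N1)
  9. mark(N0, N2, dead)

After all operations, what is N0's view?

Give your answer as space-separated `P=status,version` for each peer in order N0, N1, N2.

Answer: N0=suspect,1 N1=dead,1 N2=dead,2

Derivation:
Op 1: N0 marks N2=dead -> (dead,v1)
Op 2: N2 marks N1=dead -> (dead,v1)
Op 3: gossip N1<->N2 -> N1.N0=(alive,v0) N1.N1=(dead,v1) N1.N2=(alive,v0) | N2.N0=(alive,v0) N2.N1=(dead,v1) N2.N2=(alive,v0)
Op 4: gossip N2<->N1 -> N2.N0=(alive,v0) N2.N1=(dead,v1) N2.N2=(alive,v0) | N1.N0=(alive,v0) N1.N1=(dead,v1) N1.N2=(alive,v0)
Op 5: gossip N2<->N0 -> N2.N0=(alive,v0) N2.N1=(dead,v1) N2.N2=(dead,v1) | N0.N0=(alive,v0) N0.N1=(dead,v1) N0.N2=(dead,v1)
Op 6: N0 marks N0=suspect -> (suspect,v1)
Op 7: N1 marks N2=suspect -> (suspect,v1)
Op 8: gossip N2<->N1 -> N2.N0=(alive,v0) N2.N1=(dead,v1) N2.N2=(dead,v1) | N1.N0=(alive,v0) N1.N1=(dead,v1) N1.N2=(suspect,v1)
Op 9: N0 marks N2=dead -> (dead,v2)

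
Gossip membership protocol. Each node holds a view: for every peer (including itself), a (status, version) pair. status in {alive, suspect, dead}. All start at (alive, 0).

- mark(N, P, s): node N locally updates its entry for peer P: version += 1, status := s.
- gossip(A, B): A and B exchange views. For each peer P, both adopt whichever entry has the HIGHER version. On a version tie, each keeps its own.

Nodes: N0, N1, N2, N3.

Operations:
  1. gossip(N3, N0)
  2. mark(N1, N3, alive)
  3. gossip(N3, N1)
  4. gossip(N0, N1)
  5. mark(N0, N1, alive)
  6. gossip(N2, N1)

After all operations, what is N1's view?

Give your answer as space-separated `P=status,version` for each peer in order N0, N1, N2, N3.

Answer: N0=alive,0 N1=alive,0 N2=alive,0 N3=alive,1

Derivation:
Op 1: gossip N3<->N0 -> N3.N0=(alive,v0) N3.N1=(alive,v0) N3.N2=(alive,v0) N3.N3=(alive,v0) | N0.N0=(alive,v0) N0.N1=(alive,v0) N0.N2=(alive,v0) N0.N3=(alive,v0)
Op 2: N1 marks N3=alive -> (alive,v1)
Op 3: gossip N3<->N1 -> N3.N0=(alive,v0) N3.N1=(alive,v0) N3.N2=(alive,v0) N3.N3=(alive,v1) | N1.N0=(alive,v0) N1.N1=(alive,v0) N1.N2=(alive,v0) N1.N3=(alive,v1)
Op 4: gossip N0<->N1 -> N0.N0=(alive,v0) N0.N1=(alive,v0) N0.N2=(alive,v0) N0.N3=(alive,v1) | N1.N0=(alive,v0) N1.N1=(alive,v0) N1.N2=(alive,v0) N1.N3=(alive,v1)
Op 5: N0 marks N1=alive -> (alive,v1)
Op 6: gossip N2<->N1 -> N2.N0=(alive,v0) N2.N1=(alive,v0) N2.N2=(alive,v0) N2.N3=(alive,v1) | N1.N0=(alive,v0) N1.N1=(alive,v0) N1.N2=(alive,v0) N1.N3=(alive,v1)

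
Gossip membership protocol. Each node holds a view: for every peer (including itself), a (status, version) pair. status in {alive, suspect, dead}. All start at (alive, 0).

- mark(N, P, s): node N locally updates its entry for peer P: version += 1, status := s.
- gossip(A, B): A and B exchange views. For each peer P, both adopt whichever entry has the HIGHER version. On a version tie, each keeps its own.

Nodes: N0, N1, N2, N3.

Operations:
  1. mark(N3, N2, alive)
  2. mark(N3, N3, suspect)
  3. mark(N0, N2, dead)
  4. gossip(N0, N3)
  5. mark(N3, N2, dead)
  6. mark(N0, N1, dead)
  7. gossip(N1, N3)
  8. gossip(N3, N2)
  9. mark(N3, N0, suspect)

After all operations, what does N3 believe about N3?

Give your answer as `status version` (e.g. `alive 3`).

Answer: suspect 1

Derivation:
Op 1: N3 marks N2=alive -> (alive,v1)
Op 2: N3 marks N3=suspect -> (suspect,v1)
Op 3: N0 marks N2=dead -> (dead,v1)
Op 4: gossip N0<->N3 -> N0.N0=(alive,v0) N0.N1=(alive,v0) N0.N2=(dead,v1) N0.N3=(suspect,v1) | N3.N0=(alive,v0) N3.N1=(alive,v0) N3.N2=(alive,v1) N3.N3=(suspect,v1)
Op 5: N3 marks N2=dead -> (dead,v2)
Op 6: N0 marks N1=dead -> (dead,v1)
Op 7: gossip N1<->N3 -> N1.N0=(alive,v0) N1.N1=(alive,v0) N1.N2=(dead,v2) N1.N3=(suspect,v1) | N3.N0=(alive,v0) N3.N1=(alive,v0) N3.N2=(dead,v2) N3.N3=(suspect,v1)
Op 8: gossip N3<->N2 -> N3.N0=(alive,v0) N3.N1=(alive,v0) N3.N2=(dead,v2) N3.N3=(suspect,v1) | N2.N0=(alive,v0) N2.N1=(alive,v0) N2.N2=(dead,v2) N2.N3=(suspect,v1)
Op 9: N3 marks N0=suspect -> (suspect,v1)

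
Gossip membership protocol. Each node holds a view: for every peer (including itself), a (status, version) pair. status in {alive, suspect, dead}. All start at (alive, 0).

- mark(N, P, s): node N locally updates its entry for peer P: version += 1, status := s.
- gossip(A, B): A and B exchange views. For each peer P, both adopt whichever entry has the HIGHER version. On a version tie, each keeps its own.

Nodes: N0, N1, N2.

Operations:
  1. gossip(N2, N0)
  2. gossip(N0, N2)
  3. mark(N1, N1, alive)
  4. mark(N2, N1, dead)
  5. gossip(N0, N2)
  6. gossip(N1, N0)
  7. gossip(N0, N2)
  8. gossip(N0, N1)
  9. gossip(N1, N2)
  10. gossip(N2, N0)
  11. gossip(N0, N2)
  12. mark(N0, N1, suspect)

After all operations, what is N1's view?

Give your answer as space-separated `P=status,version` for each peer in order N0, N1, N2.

Op 1: gossip N2<->N0 -> N2.N0=(alive,v0) N2.N1=(alive,v0) N2.N2=(alive,v0) | N0.N0=(alive,v0) N0.N1=(alive,v0) N0.N2=(alive,v0)
Op 2: gossip N0<->N2 -> N0.N0=(alive,v0) N0.N1=(alive,v0) N0.N2=(alive,v0) | N2.N0=(alive,v0) N2.N1=(alive,v0) N2.N2=(alive,v0)
Op 3: N1 marks N1=alive -> (alive,v1)
Op 4: N2 marks N1=dead -> (dead,v1)
Op 5: gossip N0<->N2 -> N0.N0=(alive,v0) N0.N1=(dead,v1) N0.N2=(alive,v0) | N2.N0=(alive,v0) N2.N1=(dead,v1) N2.N2=(alive,v0)
Op 6: gossip N1<->N0 -> N1.N0=(alive,v0) N1.N1=(alive,v1) N1.N2=(alive,v0) | N0.N0=(alive,v0) N0.N1=(dead,v1) N0.N2=(alive,v0)
Op 7: gossip N0<->N2 -> N0.N0=(alive,v0) N0.N1=(dead,v1) N0.N2=(alive,v0) | N2.N0=(alive,v0) N2.N1=(dead,v1) N2.N2=(alive,v0)
Op 8: gossip N0<->N1 -> N0.N0=(alive,v0) N0.N1=(dead,v1) N0.N2=(alive,v0) | N1.N0=(alive,v0) N1.N1=(alive,v1) N1.N2=(alive,v0)
Op 9: gossip N1<->N2 -> N1.N0=(alive,v0) N1.N1=(alive,v1) N1.N2=(alive,v0) | N2.N0=(alive,v0) N2.N1=(dead,v1) N2.N2=(alive,v0)
Op 10: gossip N2<->N0 -> N2.N0=(alive,v0) N2.N1=(dead,v1) N2.N2=(alive,v0) | N0.N0=(alive,v0) N0.N1=(dead,v1) N0.N2=(alive,v0)
Op 11: gossip N0<->N2 -> N0.N0=(alive,v0) N0.N1=(dead,v1) N0.N2=(alive,v0) | N2.N0=(alive,v0) N2.N1=(dead,v1) N2.N2=(alive,v0)
Op 12: N0 marks N1=suspect -> (suspect,v2)

Answer: N0=alive,0 N1=alive,1 N2=alive,0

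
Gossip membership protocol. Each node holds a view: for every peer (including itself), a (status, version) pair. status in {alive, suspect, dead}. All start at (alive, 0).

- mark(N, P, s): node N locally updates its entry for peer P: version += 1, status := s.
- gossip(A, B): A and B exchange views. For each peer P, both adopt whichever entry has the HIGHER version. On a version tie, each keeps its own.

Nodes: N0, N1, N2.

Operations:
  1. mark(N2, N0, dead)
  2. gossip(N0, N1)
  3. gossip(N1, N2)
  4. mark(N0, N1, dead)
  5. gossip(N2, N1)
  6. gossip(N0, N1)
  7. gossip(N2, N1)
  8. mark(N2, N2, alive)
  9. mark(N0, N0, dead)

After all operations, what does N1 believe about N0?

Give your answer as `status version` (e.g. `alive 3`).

Answer: dead 1

Derivation:
Op 1: N2 marks N0=dead -> (dead,v1)
Op 2: gossip N0<->N1 -> N0.N0=(alive,v0) N0.N1=(alive,v0) N0.N2=(alive,v0) | N1.N0=(alive,v0) N1.N1=(alive,v0) N1.N2=(alive,v0)
Op 3: gossip N1<->N2 -> N1.N0=(dead,v1) N1.N1=(alive,v0) N1.N2=(alive,v0) | N2.N0=(dead,v1) N2.N1=(alive,v0) N2.N2=(alive,v0)
Op 4: N0 marks N1=dead -> (dead,v1)
Op 5: gossip N2<->N1 -> N2.N0=(dead,v1) N2.N1=(alive,v0) N2.N2=(alive,v0) | N1.N0=(dead,v1) N1.N1=(alive,v0) N1.N2=(alive,v0)
Op 6: gossip N0<->N1 -> N0.N0=(dead,v1) N0.N1=(dead,v1) N0.N2=(alive,v0) | N1.N0=(dead,v1) N1.N1=(dead,v1) N1.N2=(alive,v0)
Op 7: gossip N2<->N1 -> N2.N0=(dead,v1) N2.N1=(dead,v1) N2.N2=(alive,v0) | N1.N0=(dead,v1) N1.N1=(dead,v1) N1.N2=(alive,v0)
Op 8: N2 marks N2=alive -> (alive,v1)
Op 9: N0 marks N0=dead -> (dead,v2)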